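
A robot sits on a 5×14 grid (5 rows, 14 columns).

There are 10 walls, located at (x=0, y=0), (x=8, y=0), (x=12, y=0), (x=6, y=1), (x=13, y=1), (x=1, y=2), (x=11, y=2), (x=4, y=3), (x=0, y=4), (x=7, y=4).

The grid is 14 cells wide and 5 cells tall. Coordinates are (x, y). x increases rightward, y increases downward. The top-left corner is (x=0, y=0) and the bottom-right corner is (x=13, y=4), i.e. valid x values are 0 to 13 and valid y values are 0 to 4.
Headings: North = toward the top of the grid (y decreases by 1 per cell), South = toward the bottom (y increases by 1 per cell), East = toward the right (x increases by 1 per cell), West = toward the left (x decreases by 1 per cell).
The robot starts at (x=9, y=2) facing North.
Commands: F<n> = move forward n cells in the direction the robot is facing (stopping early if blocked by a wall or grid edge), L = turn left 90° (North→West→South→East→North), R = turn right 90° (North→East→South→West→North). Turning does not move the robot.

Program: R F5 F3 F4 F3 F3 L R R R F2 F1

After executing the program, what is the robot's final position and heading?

Start: (x=9, y=2), facing North
  R: turn right, now facing East
  F5: move forward 1/5 (blocked), now at (x=10, y=2)
  F3: move forward 0/3 (blocked), now at (x=10, y=2)
  F4: move forward 0/4 (blocked), now at (x=10, y=2)
  F3: move forward 0/3 (blocked), now at (x=10, y=2)
  F3: move forward 0/3 (blocked), now at (x=10, y=2)
  L: turn left, now facing North
  R: turn right, now facing East
  R: turn right, now facing South
  R: turn right, now facing West
  F2: move forward 2, now at (x=8, y=2)
  F1: move forward 1, now at (x=7, y=2)
Final: (x=7, y=2), facing West

Answer: Final position: (x=7, y=2), facing West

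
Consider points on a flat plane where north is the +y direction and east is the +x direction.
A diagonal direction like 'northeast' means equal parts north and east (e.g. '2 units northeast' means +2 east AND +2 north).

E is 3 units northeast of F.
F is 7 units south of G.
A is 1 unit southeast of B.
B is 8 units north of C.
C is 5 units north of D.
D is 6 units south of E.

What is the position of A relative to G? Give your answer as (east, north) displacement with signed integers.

Place G at the origin (east=0, north=0).
  F is 7 units south of G: delta (east=+0, north=-7); F at (east=0, north=-7).
  E is 3 units northeast of F: delta (east=+3, north=+3); E at (east=3, north=-4).
  D is 6 units south of E: delta (east=+0, north=-6); D at (east=3, north=-10).
  C is 5 units north of D: delta (east=+0, north=+5); C at (east=3, north=-5).
  B is 8 units north of C: delta (east=+0, north=+8); B at (east=3, north=3).
  A is 1 unit southeast of B: delta (east=+1, north=-1); A at (east=4, north=2).
Therefore A relative to G: (east=4, north=2).

Answer: A is at (east=4, north=2) relative to G.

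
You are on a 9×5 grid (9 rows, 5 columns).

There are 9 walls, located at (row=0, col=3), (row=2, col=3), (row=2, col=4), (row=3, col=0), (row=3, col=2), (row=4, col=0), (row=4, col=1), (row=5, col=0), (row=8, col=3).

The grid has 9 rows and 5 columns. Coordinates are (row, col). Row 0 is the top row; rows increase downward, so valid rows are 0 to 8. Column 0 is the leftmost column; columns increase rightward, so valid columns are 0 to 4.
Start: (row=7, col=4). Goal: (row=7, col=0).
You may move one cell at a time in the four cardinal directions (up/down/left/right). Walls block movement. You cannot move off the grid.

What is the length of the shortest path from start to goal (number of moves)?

BFS from (row=7, col=4) until reaching (row=7, col=0):
  Distance 0: (row=7, col=4)
  Distance 1: (row=6, col=4), (row=7, col=3), (row=8, col=4)
  Distance 2: (row=5, col=4), (row=6, col=3), (row=7, col=2)
  Distance 3: (row=4, col=4), (row=5, col=3), (row=6, col=2), (row=7, col=1), (row=8, col=2)
  Distance 4: (row=3, col=4), (row=4, col=3), (row=5, col=2), (row=6, col=1), (row=7, col=0), (row=8, col=1)  <- goal reached here
One shortest path (4 moves): (row=7, col=4) -> (row=7, col=3) -> (row=7, col=2) -> (row=7, col=1) -> (row=7, col=0)

Answer: Shortest path length: 4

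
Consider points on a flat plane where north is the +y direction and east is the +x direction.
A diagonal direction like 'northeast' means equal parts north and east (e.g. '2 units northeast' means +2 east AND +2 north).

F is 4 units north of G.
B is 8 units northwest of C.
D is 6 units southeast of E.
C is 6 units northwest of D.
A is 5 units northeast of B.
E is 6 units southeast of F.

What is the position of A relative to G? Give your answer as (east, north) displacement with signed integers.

Place G at the origin (east=0, north=0).
  F is 4 units north of G: delta (east=+0, north=+4); F at (east=0, north=4).
  E is 6 units southeast of F: delta (east=+6, north=-6); E at (east=6, north=-2).
  D is 6 units southeast of E: delta (east=+6, north=-6); D at (east=12, north=-8).
  C is 6 units northwest of D: delta (east=-6, north=+6); C at (east=6, north=-2).
  B is 8 units northwest of C: delta (east=-8, north=+8); B at (east=-2, north=6).
  A is 5 units northeast of B: delta (east=+5, north=+5); A at (east=3, north=11).
Therefore A relative to G: (east=3, north=11).

Answer: A is at (east=3, north=11) relative to G.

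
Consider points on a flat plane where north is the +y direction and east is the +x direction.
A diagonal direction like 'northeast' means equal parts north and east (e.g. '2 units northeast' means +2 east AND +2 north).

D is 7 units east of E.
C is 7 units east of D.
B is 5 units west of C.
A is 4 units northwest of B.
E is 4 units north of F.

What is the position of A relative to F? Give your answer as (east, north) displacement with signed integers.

Answer: A is at (east=5, north=8) relative to F.

Derivation:
Place F at the origin (east=0, north=0).
  E is 4 units north of F: delta (east=+0, north=+4); E at (east=0, north=4).
  D is 7 units east of E: delta (east=+7, north=+0); D at (east=7, north=4).
  C is 7 units east of D: delta (east=+7, north=+0); C at (east=14, north=4).
  B is 5 units west of C: delta (east=-5, north=+0); B at (east=9, north=4).
  A is 4 units northwest of B: delta (east=-4, north=+4); A at (east=5, north=8).
Therefore A relative to F: (east=5, north=8).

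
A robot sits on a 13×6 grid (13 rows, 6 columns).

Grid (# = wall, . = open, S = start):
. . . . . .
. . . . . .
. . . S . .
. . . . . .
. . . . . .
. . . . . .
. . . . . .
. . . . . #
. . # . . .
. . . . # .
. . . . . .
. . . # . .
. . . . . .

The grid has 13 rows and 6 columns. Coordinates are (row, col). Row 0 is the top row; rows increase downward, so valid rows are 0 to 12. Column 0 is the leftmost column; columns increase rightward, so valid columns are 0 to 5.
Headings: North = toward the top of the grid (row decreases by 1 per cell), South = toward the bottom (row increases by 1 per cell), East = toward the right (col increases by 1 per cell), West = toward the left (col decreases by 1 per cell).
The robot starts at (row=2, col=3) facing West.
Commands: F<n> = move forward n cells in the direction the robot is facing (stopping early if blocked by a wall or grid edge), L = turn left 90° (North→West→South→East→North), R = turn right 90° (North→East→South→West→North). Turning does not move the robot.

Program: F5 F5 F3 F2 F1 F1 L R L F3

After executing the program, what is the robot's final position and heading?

Start: (row=2, col=3), facing West
  F5: move forward 3/5 (blocked), now at (row=2, col=0)
  F5: move forward 0/5 (blocked), now at (row=2, col=0)
  F3: move forward 0/3 (blocked), now at (row=2, col=0)
  F2: move forward 0/2 (blocked), now at (row=2, col=0)
  F1: move forward 0/1 (blocked), now at (row=2, col=0)
  F1: move forward 0/1 (blocked), now at (row=2, col=0)
  L: turn left, now facing South
  R: turn right, now facing West
  L: turn left, now facing South
  F3: move forward 3, now at (row=5, col=0)
Final: (row=5, col=0), facing South

Answer: Final position: (row=5, col=0), facing South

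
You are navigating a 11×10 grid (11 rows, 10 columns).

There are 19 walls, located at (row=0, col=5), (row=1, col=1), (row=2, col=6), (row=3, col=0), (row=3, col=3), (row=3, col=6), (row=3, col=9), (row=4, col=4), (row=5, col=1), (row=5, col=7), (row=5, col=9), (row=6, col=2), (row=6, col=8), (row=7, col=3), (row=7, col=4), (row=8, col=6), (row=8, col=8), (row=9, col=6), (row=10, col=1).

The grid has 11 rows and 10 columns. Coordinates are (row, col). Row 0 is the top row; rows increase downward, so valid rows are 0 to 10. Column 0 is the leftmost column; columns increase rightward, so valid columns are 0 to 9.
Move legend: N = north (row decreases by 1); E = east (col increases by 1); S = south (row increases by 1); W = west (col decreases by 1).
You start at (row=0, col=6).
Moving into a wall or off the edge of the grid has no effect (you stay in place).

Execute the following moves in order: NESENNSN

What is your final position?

Answer: Final position: (row=0, col=8)

Derivation:
Start: (row=0, col=6)
  N (north): blocked, stay at (row=0, col=6)
  E (east): (row=0, col=6) -> (row=0, col=7)
  S (south): (row=0, col=7) -> (row=1, col=7)
  E (east): (row=1, col=7) -> (row=1, col=8)
  N (north): (row=1, col=8) -> (row=0, col=8)
  N (north): blocked, stay at (row=0, col=8)
  S (south): (row=0, col=8) -> (row=1, col=8)
  N (north): (row=1, col=8) -> (row=0, col=8)
Final: (row=0, col=8)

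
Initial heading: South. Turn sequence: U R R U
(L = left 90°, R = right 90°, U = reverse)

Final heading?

Answer: Final heading: North

Derivation:
Start: South
  U (U-turn (180°)) -> North
  R (right (90° clockwise)) -> East
  R (right (90° clockwise)) -> South
  U (U-turn (180°)) -> North
Final: North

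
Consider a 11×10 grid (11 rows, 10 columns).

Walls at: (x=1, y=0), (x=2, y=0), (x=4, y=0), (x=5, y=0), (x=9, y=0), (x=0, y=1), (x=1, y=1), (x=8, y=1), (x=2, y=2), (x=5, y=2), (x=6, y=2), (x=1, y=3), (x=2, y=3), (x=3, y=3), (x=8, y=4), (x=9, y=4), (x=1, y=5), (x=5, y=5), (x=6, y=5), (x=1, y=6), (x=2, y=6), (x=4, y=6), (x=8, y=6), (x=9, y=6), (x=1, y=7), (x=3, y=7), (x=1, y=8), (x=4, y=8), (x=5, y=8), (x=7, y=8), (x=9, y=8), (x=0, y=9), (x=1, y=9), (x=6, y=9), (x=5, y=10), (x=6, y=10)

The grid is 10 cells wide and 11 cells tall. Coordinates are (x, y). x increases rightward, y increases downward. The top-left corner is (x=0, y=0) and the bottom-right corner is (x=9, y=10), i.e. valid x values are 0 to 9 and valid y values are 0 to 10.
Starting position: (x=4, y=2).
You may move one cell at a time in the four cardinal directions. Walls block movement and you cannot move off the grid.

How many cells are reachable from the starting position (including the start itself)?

BFS flood-fill from (x=4, y=2):
  Distance 0: (x=4, y=2)
  Distance 1: (x=4, y=1), (x=3, y=2), (x=4, y=3)
  Distance 2: (x=3, y=1), (x=5, y=1), (x=5, y=3), (x=4, y=4)
  Distance 3: (x=3, y=0), (x=2, y=1), (x=6, y=1), (x=6, y=3), (x=3, y=4), (x=5, y=4), (x=4, y=5)
  Distance 4: (x=6, y=0), (x=7, y=1), (x=7, y=3), (x=2, y=4), (x=6, y=4), (x=3, y=5)
  Distance 5: (x=7, y=0), (x=7, y=2), (x=8, y=3), (x=1, y=4), (x=7, y=4), (x=2, y=5), (x=3, y=6)
  Distance 6: (x=8, y=0), (x=8, y=2), (x=9, y=3), (x=0, y=4), (x=7, y=5)
  Distance 7: (x=9, y=2), (x=0, y=3), (x=0, y=5), (x=8, y=5), (x=7, y=6)
  Distance 8: (x=9, y=1), (x=0, y=2), (x=9, y=5), (x=0, y=6), (x=6, y=6), (x=7, y=7)
  Distance 9: (x=1, y=2), (x=5, y=6), (x=0, y=7), (x=6, y=7), (x=8, y=7)
  Distance 10: (x=5, y=7), (x=9, y=7), (x=0, y=8), (x=6, y=8), (x=8, y=8)
  Distance 11: (x=4, y=7), (x=8, y=9)
  Distance 12: (x=7, y=9), (x=9, y=9), (x=8, y=10)
  Distance 13: (x=7, y=10), (x=9, y=10)
Total reachable: 61 (grid has 74 open cells total)

Answer: Reachable cells: 61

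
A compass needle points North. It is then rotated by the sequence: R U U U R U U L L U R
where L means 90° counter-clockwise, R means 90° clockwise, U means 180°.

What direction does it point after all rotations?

Answer: Final heading: East

Derivation:
Start: North
  R (right (90° clockwise)) -> East
  U (U-turn (180°)) -> West
  U (U-turn (180°)) -> East
  U (U-turn (180°)) -> West
  R (right (90° clockwise)) -> North
  U (U-turn (180°)) -> South
  U (U-turn (180°)) -> North
  L (left (90° counter-clockwise)) -> West
  L (left (90° counter-clockwise)) -> South
  U (U-turn (180°)) -> North
  R (right (90° clockwise)) -> East
Final: East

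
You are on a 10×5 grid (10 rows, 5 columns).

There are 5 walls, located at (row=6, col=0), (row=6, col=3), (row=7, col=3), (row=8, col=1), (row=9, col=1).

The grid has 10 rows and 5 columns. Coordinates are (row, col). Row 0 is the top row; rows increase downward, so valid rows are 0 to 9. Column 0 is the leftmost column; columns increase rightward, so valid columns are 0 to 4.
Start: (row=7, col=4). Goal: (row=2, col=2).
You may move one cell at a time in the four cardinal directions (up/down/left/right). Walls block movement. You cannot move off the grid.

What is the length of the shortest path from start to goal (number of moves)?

Answer: Shortest path length: 7

Derivation:
BFS from (row=7, col=4) until reaching (row=2, col=2):
  Distance 0: (row=7, col=4)
  Distance 1: (row=6, col=4), (row=8, col=4)
  Distance 2: (row=5, col=4), (row=8, col=3), (row=9, col=4)
  Distance 3: (row=4, col=4), (row=5, col=3), (row=8, col=2), (row=9, col=3)
  Distance 4: (row=3, col=4), (row=4, col=3), (row=5, col=2), (row=7, col=2), (row=9, col=2)
  Distance 5: (row=2, col=4), (row=3, col=3), (row=4, col=2), (row=5, col=1), (row=6, col=2), (row=7, col=1)
  Distance 6: (row=1, col=4), (row=2, col=3), (row=3, col=2), (row=4, col=1), (row=5, col=0), (row=6, col=1), (row=7, col=0)
  Distance 7: (row=0, col=4), (row=1, col=3), (row=2, col=2), (row=3, col=1), (row=4, col=0), (row=8, col=0)  <- goal reached here
One shortest path (7 moves): (row=7, col=4) -> (row=6, col=4) -> (row=5, col=4) -> (row=5, col=3) -> (row=5, col=2) -> (row=4, col=2) -> (row=3, col=2) -> (row=2, col=2)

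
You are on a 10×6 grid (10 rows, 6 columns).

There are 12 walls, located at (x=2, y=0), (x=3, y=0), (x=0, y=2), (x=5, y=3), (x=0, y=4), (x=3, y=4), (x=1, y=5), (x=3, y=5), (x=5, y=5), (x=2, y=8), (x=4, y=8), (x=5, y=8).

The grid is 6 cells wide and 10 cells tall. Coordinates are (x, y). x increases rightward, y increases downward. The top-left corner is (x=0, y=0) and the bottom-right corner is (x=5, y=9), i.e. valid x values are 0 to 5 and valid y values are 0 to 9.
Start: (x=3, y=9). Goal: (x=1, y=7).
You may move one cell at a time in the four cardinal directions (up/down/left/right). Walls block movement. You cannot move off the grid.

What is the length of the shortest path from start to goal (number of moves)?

BFS from (x=3, y=9) until reaching (x=1, y=7):
  Distance 0: (x=3, y=9)
  Distance 1: (x=3, y=8), (x=2, y=9), (x=4, y=9)
  Distance 2: (x=3, y=7), (x=1, y=9), (x=5, y=9)
  Distance 3: (x=3, y=6), (x=2, y=7), (x=4, y=7), (x=1, y=8), (x=0, y=9)
  Distance 4: (x=2, y=6), (x=4, y=6), (x=1, y=7), (x=5, y=7), (x=0, y=8)  <- goal reached here
One shortest path (4 moves): (x=3, y=9) -> (x=2, y=9) -> (x=1, y=9) -> (x=1, y=8) -> (x=1, y=7)

Answer: Shortest path length: 4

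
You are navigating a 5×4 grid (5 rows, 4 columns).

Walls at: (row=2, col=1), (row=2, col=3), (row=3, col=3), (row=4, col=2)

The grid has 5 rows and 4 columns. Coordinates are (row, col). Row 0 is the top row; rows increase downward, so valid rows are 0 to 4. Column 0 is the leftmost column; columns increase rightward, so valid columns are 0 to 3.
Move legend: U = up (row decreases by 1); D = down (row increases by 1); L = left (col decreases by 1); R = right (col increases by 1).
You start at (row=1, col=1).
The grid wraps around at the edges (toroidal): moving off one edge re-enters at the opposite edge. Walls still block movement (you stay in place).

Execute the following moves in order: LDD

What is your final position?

Answer: Final position: (row=3, col=0)

Derivation:
Start: (row=1, col=1)
  L (left): (row=1, col=1) -> (row=1, col=0)
  D (down): (row=1, col=0) -> (row=2, col=0)
  D (down): (row=2, col=0) -> (row=3, col=0)
Final: (row=3, col=0)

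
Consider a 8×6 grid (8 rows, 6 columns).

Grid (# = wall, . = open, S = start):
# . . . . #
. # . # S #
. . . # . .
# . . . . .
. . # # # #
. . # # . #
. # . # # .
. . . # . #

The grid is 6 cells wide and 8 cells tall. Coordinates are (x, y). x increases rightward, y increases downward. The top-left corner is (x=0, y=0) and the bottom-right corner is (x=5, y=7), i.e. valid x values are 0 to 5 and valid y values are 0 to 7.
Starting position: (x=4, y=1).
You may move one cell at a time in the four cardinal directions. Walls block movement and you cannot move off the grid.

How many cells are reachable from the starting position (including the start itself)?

Answer: Reachable cells: 26

Derivation:
BFS flood-fill from (x=4, y=1):
  Distance 0: (x=4, y=1)
  Distance 1: (x=4, y=0), (x=4, y=2)
  Distance 2: (x=3, y=0), (x=5, y=2), (x=4, y=3)
  Distance 3: (x=2, y=0), (x=3, y=3), (x=5, y=3)
  Distance 4: (x=1, y=0), (x=2, y=1), (x=2, y=3)
  Distance 5: (x=2, y=2), (x=1, y=3)
  Distance 6: (x=1, y=2), (x=1, y=4)
  Distance 7: (x=0, y=2), (x=0, y=4), (x=1, y=5)
  Distance 8: (x=0, y=1), (x=0, y=5)
  Distance 9: (x=0, y=6)
  Distance 10: (x=0, y=7)
  Distance 11: (x=1, y=7)
  Distance 12: (x=2, y=7)
  Distance 13: (x=2, y=6)
Total reachable: 26 (grid has 29 open cells total)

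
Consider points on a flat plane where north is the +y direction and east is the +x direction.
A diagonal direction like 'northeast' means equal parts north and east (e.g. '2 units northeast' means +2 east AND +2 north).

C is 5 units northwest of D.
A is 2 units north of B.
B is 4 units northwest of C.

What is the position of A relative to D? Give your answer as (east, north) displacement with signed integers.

Answer: A is at (east=-9, north=11) relative to D.

Derivation:
Place D at the origin (east=0, north=0).
  C is 5 units northwest of D: delta (east=-5, north=+5); C at (east=-5, north=5).
  B is 4 units northwest of C: delta (east=-4, north=+4); B at (east=-9, north=9).
  A is 2 units north of B: delta (east=+0, north=+2); A at (east=-9, north=11).
Therefore A relative to D: (east=-9, north=11).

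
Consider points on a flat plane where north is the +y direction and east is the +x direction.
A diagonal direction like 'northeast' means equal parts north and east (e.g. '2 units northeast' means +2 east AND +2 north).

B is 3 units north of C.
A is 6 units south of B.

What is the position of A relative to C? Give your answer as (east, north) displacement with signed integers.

Answer: A is at (east=0, north=-3) relative to C.

Derivation:
Place C at the origin (east=0, north=0).
  B is 3 units north of C: delta (east=+0, north=+3); B at (east=0, north=3).
  A is 6 units south of B: delta (east=+0, north=-6); A at (east=0, north=-3).
Therefore A relative to C: (east=0, north=-3).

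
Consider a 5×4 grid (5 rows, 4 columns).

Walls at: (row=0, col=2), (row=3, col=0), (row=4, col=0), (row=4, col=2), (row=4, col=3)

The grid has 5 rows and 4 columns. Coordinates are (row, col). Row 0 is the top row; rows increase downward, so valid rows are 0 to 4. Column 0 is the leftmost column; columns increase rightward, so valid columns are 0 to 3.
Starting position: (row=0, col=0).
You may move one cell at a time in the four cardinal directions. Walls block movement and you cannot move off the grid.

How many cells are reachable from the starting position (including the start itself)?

Answer: Reachable cells: 15

Derivation:
BFS flood-fill from (row=0, col=0):
  Distance 0: (row=0, col=0)
  Distance 1: (row=0, col=1), (row=1, col=0)
  Distance 2: (row=1, col=1), (row=2, col=0)
  Distance 3: (row=1, col=2), (row=2, col=1)
  Distance 4: (row=1, col=3), (row=2, col=2), (row=3, col=1)
  Distance 5: (row=0, col=3), (row=2, col=3), (row=3, col=2), (row=4, col=1)
  Distance 6: (row=3, col=3)
Total reachable: 15 (grid has 15 open cells total)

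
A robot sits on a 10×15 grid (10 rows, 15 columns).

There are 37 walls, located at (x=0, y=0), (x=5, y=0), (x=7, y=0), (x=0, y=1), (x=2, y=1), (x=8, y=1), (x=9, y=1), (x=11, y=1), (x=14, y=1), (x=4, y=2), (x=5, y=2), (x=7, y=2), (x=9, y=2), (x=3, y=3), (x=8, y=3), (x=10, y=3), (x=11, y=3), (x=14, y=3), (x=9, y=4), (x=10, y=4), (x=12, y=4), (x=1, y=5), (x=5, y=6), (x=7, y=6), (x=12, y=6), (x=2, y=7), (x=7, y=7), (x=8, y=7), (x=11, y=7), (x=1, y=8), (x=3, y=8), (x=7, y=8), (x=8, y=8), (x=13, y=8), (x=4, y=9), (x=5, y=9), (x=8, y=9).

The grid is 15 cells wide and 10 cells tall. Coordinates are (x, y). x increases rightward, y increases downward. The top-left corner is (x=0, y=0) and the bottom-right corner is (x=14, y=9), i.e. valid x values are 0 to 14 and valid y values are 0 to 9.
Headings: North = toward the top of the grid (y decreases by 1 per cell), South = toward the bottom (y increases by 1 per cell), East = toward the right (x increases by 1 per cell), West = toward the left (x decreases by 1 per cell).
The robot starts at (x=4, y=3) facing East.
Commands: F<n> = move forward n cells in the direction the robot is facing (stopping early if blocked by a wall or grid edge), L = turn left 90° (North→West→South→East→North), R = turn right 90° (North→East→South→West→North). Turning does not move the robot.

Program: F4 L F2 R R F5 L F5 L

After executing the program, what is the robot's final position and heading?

Answer: Final position: (x=12, y=5), facing North

Derivation:
Start: (x=4, y=3), facing East
  F4: move forward 3/4 (blocked), now at (x=7, y=3)
  L: turn left, now facing North
  F2: move forward 0/2 (blocked), now at (x=7, y=3)
  R: turn right, now facing East
  R: turn right, now facing South
  F5: move forward 2/5 (blocked), now at (x=7, y=5)
  L: turn left, now facing East
  F5: move forward 5, now at (x=12, y=5)
  L: turn left, now facing North
Final: (x=12, y=5), facing North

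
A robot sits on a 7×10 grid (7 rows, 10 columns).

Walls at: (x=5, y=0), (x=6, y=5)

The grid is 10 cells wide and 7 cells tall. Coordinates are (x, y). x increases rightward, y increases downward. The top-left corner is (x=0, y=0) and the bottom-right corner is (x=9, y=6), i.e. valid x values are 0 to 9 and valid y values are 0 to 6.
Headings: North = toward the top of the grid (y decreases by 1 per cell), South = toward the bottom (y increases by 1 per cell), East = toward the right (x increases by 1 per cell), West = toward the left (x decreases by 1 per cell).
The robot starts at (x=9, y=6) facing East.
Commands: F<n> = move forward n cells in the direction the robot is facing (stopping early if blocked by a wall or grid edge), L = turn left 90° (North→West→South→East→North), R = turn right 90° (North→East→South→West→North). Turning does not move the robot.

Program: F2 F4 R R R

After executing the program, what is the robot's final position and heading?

Start: (x=9, y=6), facing East
  F2: move forward 0/2 (blocked), now at (x=9, y=6)
  F4: move forward 0/4 (blocked), now at (x=9, y=6)
  R: turn right, now facing South
  R: turn right, now facing West
  R: turn right, now facing North
Final: (x=9, y=6), facing North

Answer: Final position: (x=9, y=6), facing North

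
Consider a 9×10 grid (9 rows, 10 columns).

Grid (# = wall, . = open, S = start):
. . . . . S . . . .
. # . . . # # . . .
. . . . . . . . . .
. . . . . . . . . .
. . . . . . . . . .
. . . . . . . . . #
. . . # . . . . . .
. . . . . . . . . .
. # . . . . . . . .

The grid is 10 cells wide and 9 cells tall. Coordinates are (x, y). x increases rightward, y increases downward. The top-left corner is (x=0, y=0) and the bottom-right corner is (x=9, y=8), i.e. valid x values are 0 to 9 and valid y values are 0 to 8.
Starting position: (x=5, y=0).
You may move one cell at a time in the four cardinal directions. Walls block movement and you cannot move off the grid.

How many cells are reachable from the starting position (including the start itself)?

BFS flood-fill from (x=5, y=0):
  Distance 0: (x=5, y=0)
  Distance 1: (x=4, y=0), (x=6, y=0)
  Distance 2: (x=3, y=0), (x=7, y=0), (x=4, y=1)
  Distance 3: (x=2, y=0), (x=8, y=0), (x=3, y=1), (x=7, y=1), (x=4, y=2)
  Distance 4: (x=1, y=0), (x=9, y=0), (x=2, y=1), (x=8, y=1), (x=3, y=2), (x=5, y=2), (x=7, y=2), (x=4, y=3)
  Distance 5: (x=0, y=0), (x=9, y=1), (x=2, y=2), (x=6, y=2), (x=8, y=2), (x=3, y=3), (x=5, y=3), (x=7, y=3), (x=4, y=4)
  Distance 6: (x=0, y=1), (x=1, y=2), (x=9, y=2), (x=2, y=3), (x=6, y=3), (x=8, y=3), (x=3, y=4), (x=5, y=4), (x=7, y=4), (x=4, y=5)
  Distance 7: (x=0, y=2), (x=1, y=3), (x=9, y=3), (x=2, y=4), (x=6, y=4), (x=8, y=4), (x=3, y=5), (x=5, y=5), (x=7, y=5), (x=4, y=6)
  Distance 8: (x=0, y=3), (x=1, y=4), (x=9, y=4), (x=2, y=5), (x=6, y=5), (x=8, y=5), (x=5, y=6), (x=7, y=6), (x=4, y=7)
  Distance 9: (x=0, y=4), (x=1, y=5), (x=2, y=6), (x=6, y=6), (x=8, y=6), (x=3, y=7), (x=5, y=7), (x=7, y=7), (x=4, y=8)
  Distance 10: (x=0, y=5), (x=1, y=6), (x=9, y=6), (x=2, y=7), (x=6, y=7), (x=8, y=7), (x=3, y=8), (x=5, y=8), (x=7, y=8)
  Distance 11: (x=0, y=6), (x=1, y=7), (x=9, y=7), (x=2, y=8), (x=6, y=8), (x=8, y=8)
  Distance 12: (x=0, y=7), (x=9, y=8)
  Distance 13: (x=0, y=8)
Total reachable: 84 (grid has 84 open cells total)

Answer: Reachable cells: 84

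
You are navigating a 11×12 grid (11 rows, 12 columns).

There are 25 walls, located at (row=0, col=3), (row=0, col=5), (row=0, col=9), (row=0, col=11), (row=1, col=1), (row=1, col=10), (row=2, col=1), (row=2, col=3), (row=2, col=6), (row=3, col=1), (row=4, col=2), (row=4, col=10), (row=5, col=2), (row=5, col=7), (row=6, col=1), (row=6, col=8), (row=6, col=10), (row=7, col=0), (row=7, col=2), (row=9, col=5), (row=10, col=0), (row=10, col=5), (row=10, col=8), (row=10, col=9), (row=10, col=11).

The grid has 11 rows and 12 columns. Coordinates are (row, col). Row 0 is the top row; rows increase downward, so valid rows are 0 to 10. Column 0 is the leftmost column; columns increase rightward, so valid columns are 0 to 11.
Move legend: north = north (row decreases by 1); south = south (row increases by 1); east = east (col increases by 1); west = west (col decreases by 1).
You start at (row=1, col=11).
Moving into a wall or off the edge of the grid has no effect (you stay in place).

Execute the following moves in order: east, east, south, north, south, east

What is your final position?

Answer: Final position: (row=2, col=11)

Derivation:
Start: (row=1, col=11)
  east (east): blocked, stay at (row=1, col=11)
  east (east): blocked, stay at (row=1, col=11)
  south (south): (row=1, col=11) -> (row=2, col=11)
  north (north): (row=2, col=11) -> (row=1, col=11)
  south (south): (row=1, col=11) -> (row=2, col=11)
  east (east): blocked, stay at (row=2, col=11)
Final: (row=2, col=11)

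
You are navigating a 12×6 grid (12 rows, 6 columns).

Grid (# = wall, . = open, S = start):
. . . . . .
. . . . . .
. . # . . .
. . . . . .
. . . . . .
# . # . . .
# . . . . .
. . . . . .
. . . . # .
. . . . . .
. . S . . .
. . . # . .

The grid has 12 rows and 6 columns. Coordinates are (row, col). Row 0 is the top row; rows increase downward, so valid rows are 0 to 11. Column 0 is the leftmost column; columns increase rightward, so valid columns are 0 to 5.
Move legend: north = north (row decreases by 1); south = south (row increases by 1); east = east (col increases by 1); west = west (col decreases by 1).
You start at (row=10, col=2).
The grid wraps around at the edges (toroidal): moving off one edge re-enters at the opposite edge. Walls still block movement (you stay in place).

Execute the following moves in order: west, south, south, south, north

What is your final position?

Answer: Final position: (row=0, col=1)

Derivation:
Start: (row=10, col=2)
  west (west): (row=10, col=2) -> (row=10, col=1)
  south (south): (row=10, col=1) -> (row=11, col=1)
  south (south): (row=11, col=1) -> (row=0, col=1)
  south (south): (row=0, col=1) -> (row=1, col=1)
  north (north): (row=1, col=1) -> (row=0, col=1)
Final: (row=0, col=1)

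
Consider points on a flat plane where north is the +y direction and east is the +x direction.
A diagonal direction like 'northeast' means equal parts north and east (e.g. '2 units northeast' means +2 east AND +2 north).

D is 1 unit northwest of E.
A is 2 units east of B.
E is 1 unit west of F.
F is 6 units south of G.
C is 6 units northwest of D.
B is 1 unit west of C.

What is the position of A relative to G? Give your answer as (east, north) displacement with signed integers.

Place G at the origin (east=0, north=0).
  F is 6 units south of G: delta (east=+0, north=-6); F at (east=0, north=-6).
  E is 1 unit west of F: delta (east=-1, north=+0); E at (east=-1, north=-6).
  D is 1 unit northwest of E: delta (east=-1, north=+1); D at (east=-2, north=-5).
  C is 6 units northwest of D: delta (east=-6, north=+6); C at (east=-8, north=1).
  B is 1 unit west of C: delta (east=-1, north=+0); B at (east=-9, north=1).
  A is 2 units east of B: delta (east=+2, north=+0); A at (east=-7, north=1).
Therefore A relative to G: (east=-7, north=1).

Answer: A is at (east=-7, north=1) relative to G.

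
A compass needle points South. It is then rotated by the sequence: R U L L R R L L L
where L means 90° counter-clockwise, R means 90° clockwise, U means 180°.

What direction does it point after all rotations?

Start: South
  R (right (90° clockwise)) -> West
  U (U-turn (180°)) -> East
  L (left (90° counter-clockwise)) -> North
  L (left (90° counter-clockwise)) -> West
  R (right (90° clockwise)) -> North
  R (right (90° clockwise)) -> East
  L (left (90° counter-clockwise)) -> North
  L (left (90° counter-clockwise)) -> West
  L (left (90° counter-clockwise)) -> South
Final: South

Answer: Final heading: South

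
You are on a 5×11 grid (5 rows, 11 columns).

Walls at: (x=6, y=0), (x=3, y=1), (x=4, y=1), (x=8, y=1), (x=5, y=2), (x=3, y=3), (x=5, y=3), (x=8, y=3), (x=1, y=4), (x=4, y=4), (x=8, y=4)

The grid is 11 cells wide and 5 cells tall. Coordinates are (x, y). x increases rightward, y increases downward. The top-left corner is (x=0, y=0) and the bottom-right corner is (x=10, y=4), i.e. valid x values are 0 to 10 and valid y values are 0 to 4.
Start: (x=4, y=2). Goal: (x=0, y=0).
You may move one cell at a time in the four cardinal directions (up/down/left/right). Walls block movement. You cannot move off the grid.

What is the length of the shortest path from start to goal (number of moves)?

BFS from (x=4, y=2) until reaching (x=0, y=0):
  Distance 0: (x=4, y=2)
  Distance 1: (x=3, y=2), (x=4, y=3)
  Distance 2: (x=2, y=2)
  Distance 3: (x=2, y=1), (x=1, y=2), (x=2, y=3)
  Distance 4: (x=2, y=0), (x=1, y=1), (x=0, y=2), (x=1, y=3), (x=2, y=4)
  Distance 5: (x=1, y=0), (x=3, y=0), (x=0, y=1), (x=0, y=3), (x=3, y=4)
  Distance 6: (x=0, y=0), (x=4, y=0), (x=0, y=4)  <- goal reached here
One shortest path (6 moves): (x=4, y=2) -> (x=3, y=2) -> (x=2, y=2) -> (x=1, y=2) -> (x=0, y=2) -> (x=0, y=1) -> (x=0, y=0)

Answer: Shortest path length: 6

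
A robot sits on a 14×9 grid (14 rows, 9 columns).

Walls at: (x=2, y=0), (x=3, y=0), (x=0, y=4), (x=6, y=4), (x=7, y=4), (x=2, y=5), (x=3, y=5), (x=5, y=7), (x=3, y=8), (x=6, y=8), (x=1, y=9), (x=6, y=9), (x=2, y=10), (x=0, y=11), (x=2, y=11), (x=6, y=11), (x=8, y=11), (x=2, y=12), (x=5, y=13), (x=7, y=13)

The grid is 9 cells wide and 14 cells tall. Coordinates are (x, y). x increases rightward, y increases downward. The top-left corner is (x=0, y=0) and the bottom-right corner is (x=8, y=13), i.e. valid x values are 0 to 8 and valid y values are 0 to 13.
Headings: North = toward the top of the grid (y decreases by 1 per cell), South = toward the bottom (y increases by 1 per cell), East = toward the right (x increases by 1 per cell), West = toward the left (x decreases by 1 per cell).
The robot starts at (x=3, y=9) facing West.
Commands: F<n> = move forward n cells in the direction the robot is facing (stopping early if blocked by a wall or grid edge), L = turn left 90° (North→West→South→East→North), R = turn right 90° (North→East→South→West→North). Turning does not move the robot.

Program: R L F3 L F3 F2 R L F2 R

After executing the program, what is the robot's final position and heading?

Answer: Final position: (x=2, y=9), facing West

Derivation:
Start: (x=3, y=9), facing West
  R: turn right, now facing North
  L: turn left, now facing West
  F3: move forward 1/3 (blocked), now at (x=2, y=9)
  L: turn left, now facing South
  F3: move forward 0/3 (blocked), now at (x=2, y=9)
  F2: move forward 0/2 (blocked), now at (x=2, y=9)
  R: turn right, now facing West
  L: turn left, now facing South
  F2: move forward 0/2 (blocked), now at (x=2, y=9)
  R: turn right, now facing West
Final: (x=2, y=9), facing West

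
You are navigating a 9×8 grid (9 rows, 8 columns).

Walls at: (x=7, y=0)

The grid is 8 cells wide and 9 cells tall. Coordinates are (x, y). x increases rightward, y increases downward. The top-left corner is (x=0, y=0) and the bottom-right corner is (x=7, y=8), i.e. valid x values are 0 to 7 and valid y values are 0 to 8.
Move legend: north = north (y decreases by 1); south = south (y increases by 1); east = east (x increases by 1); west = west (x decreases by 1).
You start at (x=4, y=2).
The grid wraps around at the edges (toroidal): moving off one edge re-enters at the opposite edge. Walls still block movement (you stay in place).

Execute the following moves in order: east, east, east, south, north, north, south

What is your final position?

Start: (x=4, y=2)
  east (east): (x=4, y=2) -> (x=5, y=2)
  east (east): (x=5, y=2) -> (x=6, y=2)
  east (east): (x=6, y=2) -> (x=7, y=2)
  south (south): (x=7, y=2) -> (x=7, y=3)
  north (north): (x=7, y=3) -> (x=7, y=2)
  north (north): (x=7, y=2) -> (x=7, y=1)
  south (south): (x=7, y=1) -> (x=7, y=2)
Final: (x=7, y=2)

Answer: Final position: (x=7, y=2)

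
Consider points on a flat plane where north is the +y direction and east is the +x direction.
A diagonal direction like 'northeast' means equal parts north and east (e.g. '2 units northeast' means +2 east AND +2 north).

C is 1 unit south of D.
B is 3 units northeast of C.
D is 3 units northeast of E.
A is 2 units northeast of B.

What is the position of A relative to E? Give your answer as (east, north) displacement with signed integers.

Place E at the origin (east=0, north=0).
  D is 3 units northeast of E: delta (east=+3, north=+3); D at (east=3, north=3).
  C is 1 unit south of D: delta (east=+0, north=-1); C at (east=3, north=2).
  B is 3 units northeast of C: delta (east=+3, north=+3); B at (east=6, north=5).
  A is 2 units northeast of B: delta (east=+2, north=+2); A at (east=8, north=7).
Therefore A relative to E: (east=8, north=7).

Answer: A is at (east=8, north=7) relative to E.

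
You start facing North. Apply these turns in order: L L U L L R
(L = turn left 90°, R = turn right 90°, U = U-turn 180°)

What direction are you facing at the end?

Answer: Final heading: West

Derivation:
Start: North
  L (left (90° counter-clockwise)) -> West
  L (left (90° counter-clockwise)) -> South
  U (U-turn (180°)) -> North
  L (left (90° counter-clockwise)) -> West
  L (left (90° counter-clockwise)) -> South
  R (right (90° clockwise)) -> West
Final: West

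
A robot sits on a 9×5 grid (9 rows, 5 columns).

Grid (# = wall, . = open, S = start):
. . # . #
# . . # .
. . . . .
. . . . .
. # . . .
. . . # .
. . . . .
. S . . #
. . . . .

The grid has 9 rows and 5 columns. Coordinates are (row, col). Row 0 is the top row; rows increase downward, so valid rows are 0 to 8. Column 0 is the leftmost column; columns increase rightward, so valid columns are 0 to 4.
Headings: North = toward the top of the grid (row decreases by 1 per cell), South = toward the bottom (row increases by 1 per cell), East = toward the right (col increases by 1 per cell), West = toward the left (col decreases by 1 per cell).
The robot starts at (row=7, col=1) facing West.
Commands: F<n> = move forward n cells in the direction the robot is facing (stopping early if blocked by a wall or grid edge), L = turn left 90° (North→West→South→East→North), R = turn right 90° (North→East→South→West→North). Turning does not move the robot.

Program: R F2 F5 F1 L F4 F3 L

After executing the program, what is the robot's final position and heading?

Answer: Final position: (row=5, col=0), facing South

Derivation:
Start: (row=7, col=1), facing West
  R: turn right, now facing North
  F2: move forward 2, now at (row=5, col=1)
  F5: move forward 0/5 (blocked), now at (row=5, col=1)
  F1: move forward 0/1 (blocked), now at (row=5, col=1)
  L: turn left, now facing West
  F4: move forward 1/4 (blocked), now at (row=5, col=0)
  F3: move forward 0/3 (blocked), now at (row=5, col=0)
  L: turn left, now facing South
Final: (row=5, col=0), facing South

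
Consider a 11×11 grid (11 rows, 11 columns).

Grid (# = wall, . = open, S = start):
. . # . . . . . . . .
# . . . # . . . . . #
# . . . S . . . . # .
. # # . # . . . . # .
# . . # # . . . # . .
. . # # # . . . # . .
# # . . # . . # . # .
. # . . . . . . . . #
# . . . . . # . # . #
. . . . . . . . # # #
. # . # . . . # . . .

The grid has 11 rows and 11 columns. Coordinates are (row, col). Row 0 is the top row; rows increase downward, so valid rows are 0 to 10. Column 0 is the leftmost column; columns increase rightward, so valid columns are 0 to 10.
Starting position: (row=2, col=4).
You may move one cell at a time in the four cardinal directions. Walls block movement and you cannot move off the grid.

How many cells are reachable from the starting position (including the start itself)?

Answer: Reachable cells: 70

Derivation:
BFS flood-fill from (row=2, col=4):
  Distance 0: (row=2, col=4)
  Distance 1: (row=2, col=3), (row=2, col=5)
  Distance 2: (row=1, col=3), (row=1, col=5), (row=2, col=2), (row=2, col=6), (row=3, col=3), (row=3, col=5)
  Distance 3: (row=0, col=3), (row=0, col=5), (row=1, col=2), (row=1, col=6), (row=2, col=1), (row=2, col=7), (row=3, col=6), (row=4, col=5)
  Distance 4: (row=0, col=4), (row=0, col=6), (row=1, col=1), (row=1, col=7), (row=2, col=8), (row=3, col=7), (row=4, col=6), (row=5, col=5)
  Distance 5: (row=0, col=1), (row=0, col=7), (row=1, col=8), (row=3, col=8), (row=4, col=7), (row=5, col=6), (row=6, col=5)
  Distance 6: (row=0, col=0), (row=0, col=8), (row=1, col=9), (row=5, col=7), (row=6, col=6), (row=7, col=5)
  Distance 7: (row=0, col=9), (row=7, col=4), (row=7, col=6), (row=8, col=5)
  Distance 8: (row=0, col=10), (row=7, col=3), (row=7, col=7), (row=8, col=4), (row=9, col=5)
  Distance 9: (row=6, col=3), (row=7, col=2), (row=7, col=8), (row=8, col=3), (row=8, col=7), (row=9, col=4), (row=9, col=6), (row=10, col=5)
  Distance 10: (row=6, col=2), (row=6, col=8), (row=7, col=9), (row=8, col=2), (row=9, col=3), (row=9, col=7), (row=10, col=4), (row=10, col=6)
  Distance 11: (row=8, col=1), (row=8, col=9), (row=9, col=2)
  Distance 12: (row=9, col=1), (row=10, col=2)
  Distance 13: (row=9, col=0)
  Distance 14: (row=10, col=0)
Total reachable: 70 (grid has 86 open cells total)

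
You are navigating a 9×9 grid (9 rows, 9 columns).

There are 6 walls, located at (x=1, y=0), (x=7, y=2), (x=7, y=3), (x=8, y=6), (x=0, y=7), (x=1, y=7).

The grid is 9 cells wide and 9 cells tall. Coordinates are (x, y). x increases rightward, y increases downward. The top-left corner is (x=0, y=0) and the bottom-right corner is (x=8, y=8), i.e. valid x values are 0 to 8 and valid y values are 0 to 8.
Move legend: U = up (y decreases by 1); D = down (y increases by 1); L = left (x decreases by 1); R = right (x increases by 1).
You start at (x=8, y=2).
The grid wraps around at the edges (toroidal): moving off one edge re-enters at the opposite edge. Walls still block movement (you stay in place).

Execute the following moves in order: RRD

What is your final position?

Start: (x=8, y=2)
  R (right): (x=8, y=2) -> (x=0, y=2)
  R (right): (x=0, y=2) -> (x=1, y=2)
  D (down): (x=1, y=2) -> (x=1, y=3)
Final: (x=1, y=3)

Answer: Final position: (x=1, y=3)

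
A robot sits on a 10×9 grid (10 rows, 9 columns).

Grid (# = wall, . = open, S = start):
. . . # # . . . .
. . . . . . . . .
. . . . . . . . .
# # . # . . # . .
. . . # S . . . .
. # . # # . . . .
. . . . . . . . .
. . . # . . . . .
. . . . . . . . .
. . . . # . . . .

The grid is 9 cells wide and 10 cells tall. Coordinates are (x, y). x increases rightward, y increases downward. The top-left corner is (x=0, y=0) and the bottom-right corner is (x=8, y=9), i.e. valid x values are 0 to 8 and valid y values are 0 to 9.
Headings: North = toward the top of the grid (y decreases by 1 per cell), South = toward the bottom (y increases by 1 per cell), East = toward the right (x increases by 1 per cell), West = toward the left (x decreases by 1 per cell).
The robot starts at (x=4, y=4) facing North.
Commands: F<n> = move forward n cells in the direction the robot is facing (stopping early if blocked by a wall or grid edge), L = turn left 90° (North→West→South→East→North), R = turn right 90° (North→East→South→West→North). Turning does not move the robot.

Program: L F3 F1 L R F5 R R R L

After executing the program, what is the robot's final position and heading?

Start: (x=4, y=4), facing North
  L: turn left, now facing West
  F3: move forward 0/3 (blocked), now at (x=4, y=4)
  F1: move forward 0/1 (blocked), now at (x=4, y=4)
  L: turn left, now facing South
  R: turn right, now facing West
  F5: move forward 0/5 (blocked), now at (x=4, y=4)
  R: turn right, now facing North
  R: turn right, now facing East
  R: turn right, now facing South
  L: turn left, now facing East
Final: (x=4, y=4), facing East

Answer: Final position: (x=4, y=4), facing East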